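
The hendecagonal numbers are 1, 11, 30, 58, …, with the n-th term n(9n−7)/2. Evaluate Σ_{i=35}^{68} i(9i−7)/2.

414392

Σ i(9i−7)/2 = (9Σi² − 7Σi) / 2 over i = 35..68.
Σi = 2346 − 595 = 1751 and Σi² = 107134 − 13685 = 93449.
(9·93449 − 7·1751) / 2 = 828784/2 = 414392.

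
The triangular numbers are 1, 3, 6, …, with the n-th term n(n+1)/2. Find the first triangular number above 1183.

1225

Solve n(n+1)/2 > 1183 for integer n.
The largest n with value ≤ 1183 is 48 (since 1176 ≤ 1183 < 1225), so the first above is n = 49, value 1225.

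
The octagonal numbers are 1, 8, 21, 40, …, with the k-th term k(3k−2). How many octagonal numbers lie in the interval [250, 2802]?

21

The n-th octagonal number is n(3n−2).
Smallest index with value ≥ 250: n = 10 (giving 280).
Largest index with value ≤ 2802: n = 30 (giving 2640).
Indices 10 through 30: 21 terms.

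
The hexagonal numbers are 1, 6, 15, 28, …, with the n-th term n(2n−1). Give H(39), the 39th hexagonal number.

The 39th hexagonal number is n(2n−1) with n = 39.
39·(2·39 − 1) = 39·77 = 3003.

3003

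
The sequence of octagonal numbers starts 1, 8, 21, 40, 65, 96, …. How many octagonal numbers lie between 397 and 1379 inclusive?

The n-th octagonal number is n(3n−2).
Smallest index with value ≥ 397: n = 12 (giving 408).
Largest index with value ≤ 1379: n = 21 (giving 1281).
Indices 12 through 21: 10 terms.

10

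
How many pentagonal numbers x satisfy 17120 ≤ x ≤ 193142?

253

The n-th pentagonal number is n(3n−1)/2.
Smallest index with value ≥ 17120: n = 107 (giving 17120).
Largest index with value ≤ 193142: n = 359 (giving 193142).
Indices 107 through 359: 253 terms.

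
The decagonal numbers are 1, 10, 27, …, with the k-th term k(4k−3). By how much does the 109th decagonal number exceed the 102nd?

5887

109·(4·109 − 3) = 47197 and 102·(4·102 − 3) = 41310.
Difference: 47197 − 41310 = 5887.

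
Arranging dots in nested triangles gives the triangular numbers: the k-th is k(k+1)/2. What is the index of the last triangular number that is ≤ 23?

Solve n(n+1)/2 ≤ 23 for integer n.
n = 6 gives 21 ≤ 23, while n = 7 gives 28 > 23; so the answer is index 6.

6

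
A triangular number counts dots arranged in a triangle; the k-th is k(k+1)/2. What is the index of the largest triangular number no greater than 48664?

311

Solve n(n+1)/2 ≤ 48664 for integer n.
n = 311 gives 48516 ≤ 48664, while n = 312 gives 48828 > 48664; so the answer is index 311.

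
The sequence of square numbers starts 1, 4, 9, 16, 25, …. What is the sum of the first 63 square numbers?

85344

Σ_{i=1}^{63} i² = 63·64·127/6 = 85344.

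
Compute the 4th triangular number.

The 4th triangular number is n(n+1)/2 with n = 4.
4·5/2 = 20/2 = 10.

10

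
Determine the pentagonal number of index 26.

1001

The 26th pentagonal number is n(3n−1)/2 with n = 26.
26·(3·26 − 1)/2 = 26·77/2 = 1001.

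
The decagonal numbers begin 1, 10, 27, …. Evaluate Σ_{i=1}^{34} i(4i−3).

Σ i(4i−3) = 4Σi² − 3Σi over i = 1..34.
Σi = 595 and Σi² = 13685.
4·13685 − 3·595 = 52955.

52955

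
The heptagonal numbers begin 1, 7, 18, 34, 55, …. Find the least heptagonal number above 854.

Solve n(5n−3)/2 > 854 for integer n.
The largest n with value ≤ 854 is 18 (since 783 ≤ 854 < 874), so the first above is n = 19, value 874.

874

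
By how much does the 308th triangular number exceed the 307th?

308

Consecutive triangular numbers differ by n: T_{308} − T_{307} = 308.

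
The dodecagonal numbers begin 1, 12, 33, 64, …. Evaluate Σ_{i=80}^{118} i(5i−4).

1920451

Σ i(5i−4) = 5Σi² − 4Σi over i = 80..118.
Σi = 7021 − 3160 = 3861 and Σi² = 554659 − 167480 = 387179.
5·387179 − 4·3861 = 1920451.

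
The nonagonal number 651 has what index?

14

Set n(7n−5)/2 = 651, giving 7n² − 5n − 1302 = 0.
The discriminant is 25 + 56·651 = 36481, and √36481 = 191.
So n = (5 + 191) / 14 = 196/14 = 14.
Check: 14·(7·14 − 5)/2 = 651. ✓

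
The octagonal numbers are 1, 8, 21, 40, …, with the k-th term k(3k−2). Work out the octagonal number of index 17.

833

17·(3·17 − 2) = 17·49 = 833.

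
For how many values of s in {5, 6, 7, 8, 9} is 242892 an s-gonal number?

s = 5: P(5, 402) = 242205 and P(5, 403) = 243412; 242892 is not s-gonal.
s = 6: P(6, 348) = 241860 and P(6, 349) = 243253; 242892 is not s-gonal.
s = 7: P(7, 312) = 242892. ✓
s = 8: P(8, 284) = 241400 and P(8, 285) = 243105; 242892 is not s-gonal.
s = 9: P(9, 263) = 241434 and P(9, 264) = 243276; 242892 is not s-gonal.
Hits: s ∈ {7} → 1.

1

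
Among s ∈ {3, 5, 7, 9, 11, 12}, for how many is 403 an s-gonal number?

s = 3: P(3, 27) = 378 and P(3, 28) = 406; 403 is not s-gonal.
s = 5: P(5, 16) = 376 and P(5, 17) = 425; 403 is not s-gonal.
s = 7: P(7, 13) = 403. ✓
s = 9: P(9, 11) = 396 and P(9, 12) = 474; 403 is not s-gonal.
s = 11: P(11, 9) = 333 and P(11, 10) = 415; 403 is not s-gonal.
s = 12: P(12, 9) = 369 and P(12, 10) = 460; 403 is not s-gonal.
Hits: s ∈ {7} → 1.

1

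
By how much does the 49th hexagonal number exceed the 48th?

Consecutive hexagonal numbers differ by 4n − 3: here 4·49 − 3 = 193.

193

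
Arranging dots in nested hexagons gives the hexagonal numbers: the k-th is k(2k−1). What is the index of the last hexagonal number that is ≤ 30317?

123

Solve n(2n−1) ≤ 30317 for integer n.
n = 123 gives 30135 ≤ 30317, while n = 124 gives 30628 > 30317; so the answer is index 123.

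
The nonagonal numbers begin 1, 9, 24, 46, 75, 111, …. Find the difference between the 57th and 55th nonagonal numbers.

779

57·(7·57 − 5)/2 = 11229 and 55·(7·55 − 5)/2 = 10450.
Difference: 11229 − 10450 = 779.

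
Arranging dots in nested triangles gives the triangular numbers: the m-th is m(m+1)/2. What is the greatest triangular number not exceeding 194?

190

Solve n(n+1)/2 ≤ 194 for integer n.
n = 19 gives 190 ≤ 194, while n = 20 gives 210 > 194; so the answer is 190.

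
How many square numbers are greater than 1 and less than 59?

6

The n-th square number is n².
Smallest index with value > 1: n = 2 (giving 4).
Largest index with value < 59: n = 7 (giving 49).
Indices 2 through 7: 6 terms.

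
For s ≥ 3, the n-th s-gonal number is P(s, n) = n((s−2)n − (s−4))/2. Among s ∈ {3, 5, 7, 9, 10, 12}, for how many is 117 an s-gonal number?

s = 3: P(3, 14) = 105 and P(3, 15) = 120; 117 is not s-gonal.
s = 5: P(5, 9) = 117. ✓
s = 7: P(7, 7) = 112 and P(7, 8) = 148; 117 is not s-gonal.
s = 9: P(9, 6) = 111 and P(9, 7) = 154; 117 is not s-gonal.
s = 10: P(10, 5) = 85 and P(10, 6) = 126; 117 is not s-gonal.
s = 12: P(12, 5) = 105 and P(12, 6) = 156; 117 is not s-gonal.
Hits: s ∈ {5} → 1.

1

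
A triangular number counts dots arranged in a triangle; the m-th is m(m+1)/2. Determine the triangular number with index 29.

The 29th triangular number is n(n+1)/2 with n = 29.
29·30/2 = 870/2 = 435.

435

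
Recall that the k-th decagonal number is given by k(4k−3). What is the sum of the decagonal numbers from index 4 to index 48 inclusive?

148530

Σ i(4i−3) = 4Σi² − 3Σi over i = 4..48.
Σi = 1176 − 6 = 1170 and Σi² = 38024 − 14 = 38010.
4·38010 − 3·1170 = 148530.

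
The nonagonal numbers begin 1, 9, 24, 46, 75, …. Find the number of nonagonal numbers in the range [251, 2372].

The n-th nonagonal number is n(7n−5)/2.
Smallest index with value ≥ 251: n = 9 (giving 261).
Largest index with value ≤ 2372: n = 26 (giving 2301).
Indices 9 through 26: 18 terms.

18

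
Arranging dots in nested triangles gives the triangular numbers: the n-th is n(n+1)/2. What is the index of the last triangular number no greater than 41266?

286

Solve n(n+1)/2 ≤ 41266 for integer n.
n = 286 gives 41041 ≤ 41266, while n = 287 gives 41328 > 41266; so the answer is index 286.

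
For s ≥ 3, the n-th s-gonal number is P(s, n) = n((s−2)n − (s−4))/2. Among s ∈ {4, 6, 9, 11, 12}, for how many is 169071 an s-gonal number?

1

s = 4: P(4, 411) = 168921 and P(4, 412) = 169744; 169071 is not s-gonal.
s = 6: P(6, 291) = 169071. ✓
s = 9: P(9, 220) = 168850 and P(9, 221) = 170391; 169071 is not s-gonal.
s = 11: P(11, 194) = 168683 and P(11, 195) = 170430; 169071 is not s-gonal.
s = 12: P(12, 184) = 168544 and P(12, 185) = 170385; 169071 is not s-gonal.
Hits: s ∈ {6} → 1.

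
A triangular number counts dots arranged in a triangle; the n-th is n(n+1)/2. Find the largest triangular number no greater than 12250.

Solve n(n+1)/2 ≤ 12250 for integer n.
n = 156 gives 12246 ≤ 12250, while n = 157 gives 12403 > 12250; so the answer is 12246.

12246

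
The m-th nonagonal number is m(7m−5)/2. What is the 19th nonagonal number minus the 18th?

127

Consecutive nonagonal numbers differ by 7n − 6: here 7·19 − 6 = 127.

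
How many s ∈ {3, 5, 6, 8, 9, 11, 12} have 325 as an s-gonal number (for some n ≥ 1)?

3

s = 3: P(3, 25) = 325. ✓
s = 5: P(5, 14) = 287 and P(5, 15) = 330; 325 is not s-gonal.
s = 6: P(6, 13) = 325. ✓
s = 8: P(8, 10) = 280 and P(8, 11) = 341; 325 is not s-gonal.
s = 9: P(9, 10) = 325. ✓
s = 11: P(11, 8) = 260 and P(11, 9) = 333; 325 is not s-gonal.
s = 12: P(12, 8) = 288 and P(12, 9) = 369; 325 is not s-gonal.
Hits: s ∈ {3, 6, 9} → 3.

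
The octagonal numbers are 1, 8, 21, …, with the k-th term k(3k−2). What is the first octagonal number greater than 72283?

72696

Solve n(3n−2) > 72283 for integer n.
The largest n with value ≤ 72283 is 155 (since 71765 ≤ 72283 < 72696), so the first above is n = 156, value 72696.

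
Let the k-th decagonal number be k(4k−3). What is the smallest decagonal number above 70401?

Solve n(4n−3) > 70401 for integer n.
The largest n with value ≤ 70401 is 133 (since 70357 ≤ 70401 < 71422), so the first above is n = 134, value 71422.

71422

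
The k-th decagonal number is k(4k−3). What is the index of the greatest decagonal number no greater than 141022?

188

Solve n(4n−3) ≤ 141022 for integer n.
n = 188 gives 140812 ≤ 141022, while n = 189 gives 142317 > 141022; so the answer is index 188.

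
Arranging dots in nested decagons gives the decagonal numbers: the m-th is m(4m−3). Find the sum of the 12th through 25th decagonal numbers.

Σ i(4i−3) = 4Σi² − 3Σi over i = 12..25.
Σi = 325 − 66 = 259 and Σi² = 5525 − 506 = 5019.
4·5019 − 3·259 = 19299.

19299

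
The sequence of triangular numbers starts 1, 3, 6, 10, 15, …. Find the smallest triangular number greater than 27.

Solve n(n+1)/2 > 27 for integer n.
The largest n with value ≤ 27 is 6 (since 21 ≤ 27 < 28), so the first above is n = 7, value 28.

28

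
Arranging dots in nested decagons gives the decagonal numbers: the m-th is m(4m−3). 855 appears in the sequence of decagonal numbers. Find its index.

Set n(4n−3) = 855, giving 4n² − 3n − 855 = 0.
The discriminant is 9 + 16·855 = 13689, and √13689 = 117.
So n = (3 + 117) / 8 = 120/8 = 15.

15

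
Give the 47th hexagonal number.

4371

47·(2·47 − 1) = 47·93 = 4371.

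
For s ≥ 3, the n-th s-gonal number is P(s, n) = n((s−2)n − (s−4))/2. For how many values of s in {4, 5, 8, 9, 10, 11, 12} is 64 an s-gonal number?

s = 4: P(4, 8) = 64. ✓
s = 5: P(5, 6) = 51 and P(5, 7) = 70; 64 is not s-gonal.
s = 8: P(8, 4) = 40 and P(8, 5) = 65; 64 is not s-gonal.
s = 9: P(9, 4) = 46 and P(9, 5) = 75; 64 is not s-gonal.
s = 10: P(10, 4) = 52 and P(10, 5) = 85; 64 is not s-gonal.
s = 11: P(11, 4) = 58 and P(11, 5) = 95; 64 is not s-gonal.
s = 12: P(12, 4) = 64. ✓
Hits: s ∈ {4, 12} → 2.

2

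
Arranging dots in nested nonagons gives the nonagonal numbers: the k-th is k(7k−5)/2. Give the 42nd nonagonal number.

6069

42·(7·42 − 5)/2 = 42·289/2 = 6069.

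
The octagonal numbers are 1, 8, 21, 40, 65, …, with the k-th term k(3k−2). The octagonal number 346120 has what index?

340

Set n(3n−2) = 346120, giving 3n² − 2n − 346120 = 0.
The discriminant is 4 + 12·346120 = 4153444, and √4153444 = 2038.
So n = (2 + 2038) / 6 = 2040/6 = 340.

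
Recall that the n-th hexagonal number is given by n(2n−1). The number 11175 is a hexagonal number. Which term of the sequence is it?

Set n(2n−1) = 11175, giving 2n² − n − 11175 = 0.
The discriminant is 1 + 8·11175 = 89401, and √89401 = 299.
So n = (1 + 299) / 4 = 300/4 = 75.
Check: 75·(2·75 − 1) = 11175. ✓

75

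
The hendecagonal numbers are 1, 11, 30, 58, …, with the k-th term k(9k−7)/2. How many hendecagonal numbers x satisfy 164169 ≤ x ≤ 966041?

The n-th hendecagonal number is n(9n−7)/2.
Smallest index with value ≥ 164169: n = 192 (giving 165216).
Largest index with value ≤ 966041: n = 463 (giving 963040).
Indices 192 through 463: 272 terms.

272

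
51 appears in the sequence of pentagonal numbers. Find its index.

Set n(3n−1)/2 = 51, giving 3n² − n − 102 = 0.
The discriminant is 1 + 24·51 = 1225, and √1225 = 35.
So n = (1 + 35) / 6 = 36/6 = 6.

6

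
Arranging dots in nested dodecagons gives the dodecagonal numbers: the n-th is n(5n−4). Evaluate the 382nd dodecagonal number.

728092

The 382nd dodecagonal number is n(5n−4) with n = 382.
382·(5·382 − 4) = 382·1906 = 728092.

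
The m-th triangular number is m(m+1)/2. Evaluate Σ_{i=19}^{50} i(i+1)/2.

Σ i(i+1)/2 = (Σi² + Σi) / 2 over i = 19..50.
Σi = 1275 − 171 = 1104 and Σi² = 42925 − 2109 = 40816.
(1·40816 + 1·1104) / 2 = 41920/2 = 20960.

20960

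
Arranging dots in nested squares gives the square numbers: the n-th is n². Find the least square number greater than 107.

121

Solve n² > 107 for integer n.
The largest n with value ≤ 107 is 10 (since 100 ≤ 107 < 121), so the first above is n = 11, value 121.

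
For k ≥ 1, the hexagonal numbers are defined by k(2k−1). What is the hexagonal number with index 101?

20301

101·(2·101 − 1) = 101·201 = 20301.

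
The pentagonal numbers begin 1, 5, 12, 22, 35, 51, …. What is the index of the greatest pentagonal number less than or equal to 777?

Solve n(3n−1)/2 ≤ 777 for integer n.
n = 22 gives 715 ≤ 777, while n = 23 gives 782 > 777; so the answer is index 22.

22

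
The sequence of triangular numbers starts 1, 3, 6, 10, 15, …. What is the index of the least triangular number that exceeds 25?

Solve n(n+1)/2 > 25 for integer n.
The largest n with value ≤ 25 is 6 (since 21 ≤ 25 < 28), so the first above is n = 7, value 28.

7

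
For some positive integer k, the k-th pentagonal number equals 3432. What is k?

Set n(3n−1)/2 = 3432, giving 3n² − n − 6864 = 0.
The discriminant is 1 + 24·3432 = 82369, and √82369 = 287.
So n = (1 + 287) / 6 = 288/6 = 48.
Check: 48·(3·48 − 1)/2 = 3432. ✓

48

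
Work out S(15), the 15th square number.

225

15² = 225.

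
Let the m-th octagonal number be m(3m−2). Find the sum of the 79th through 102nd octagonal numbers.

588804

Σ i(3i−2) = 3Σi² − 2Σi over i = 79..102.
Σi = 5253 − 3081 = 2172 and Σi² = 358955 − 161239 = 197716.
3·197716 − 2·2172 = 588804.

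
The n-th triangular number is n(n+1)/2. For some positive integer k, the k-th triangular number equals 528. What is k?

32

Set n(n+1)/2 = 528, giving n² + n − 1056 = 0.
The discriminant is 1 + 8·528 = 4225, and √4225 = 65.
So n = (-1 + 65) / 2 = 64/2 = 32.
Check: 32·33/2 = 528. ✓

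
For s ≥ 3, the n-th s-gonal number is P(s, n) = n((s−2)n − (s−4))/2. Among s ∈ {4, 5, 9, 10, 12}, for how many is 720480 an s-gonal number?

s = 4: P(4, 848) = 719104 and P(4, 849) = 720801; 720480 is not s-gonal.
s = 5: P(5, 693) = 720027 and P(5, 694) = 722107; 720480 is not s-gonal.
s = 9: P(9, 454) = 720271 and P(9, 455) = 723450; 720480 is not s-gonal.
s = 10: P(10, 424) = 717832 and P(10, 425) = 721225; 720480 is not s-gonal.
s = 12: P(12, 380) = 720480. ✓
Hits: s ∈ {12} → 1.

1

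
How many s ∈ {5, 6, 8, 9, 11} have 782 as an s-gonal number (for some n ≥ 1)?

s = 5: P(5, 23) = 782. ✓
s = 6: P(6, 20) = 780 and P(6, 21) = 861; 782 is not s-gonal.
s = 8: P(8, 16) = 736 and P(8, 17) = 833; 782 is not s-gonal.
s = 9: P(9, 15) = 750 and P(9, 16) = 856; 782 is not s-gonal.
s = 11: P(11, 13) = 715 and P(11, 14) = 833; 782 is not s-gonal.
Hits: s ∈ {5} → 1.

1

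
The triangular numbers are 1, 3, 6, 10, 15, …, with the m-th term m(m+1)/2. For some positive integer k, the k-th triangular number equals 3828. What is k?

87

Set n(n+1)/2 = 3828, giving n² + n − 7656 = 0.
The discriminant is 1 + 8·3828 = 30625, and √30625 = 175.
So n = (-1 + 175) / 2 = 174/2 = 87.
Check: 87·88/2 = 3828. ✓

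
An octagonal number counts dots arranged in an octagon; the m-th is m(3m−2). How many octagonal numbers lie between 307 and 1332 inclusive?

The n-th octagonal number is n(3n−2).
Smallest index with value ≥ 307: n = 11 (giving 341).
Largest index with value ≤ 1332: n = 21 (giving 1281).
Indices 11 through 21: 11 terms.

11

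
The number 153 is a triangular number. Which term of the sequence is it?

17

Set n(n+1)/2 = 153, giving n² + n − 306 = 0.
The discriminant is 1 + 8·153 = 1225, and √1225 = 35.
So n = (-1 + 35) / 2 = 34/2 = 17.
Check: 17·18/2 = 153. ✓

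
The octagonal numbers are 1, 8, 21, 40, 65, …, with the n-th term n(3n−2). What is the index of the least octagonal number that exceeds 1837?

Solve n(3n−2) > 1837 for integer n.
The largest n with value ≤ 1837 is 25 (since 1825 ≤ 1837 < 1976), so the first above is n = 26, value 1976.

26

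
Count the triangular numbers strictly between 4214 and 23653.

125

The n-th triangular number is n(n+1)/2.
Smallest index with value > 4214: n = 92 (giving 4278).
Largest index with value < 23653: n = 216 (giving 23436).
Indices 92 through 216: 125 terms.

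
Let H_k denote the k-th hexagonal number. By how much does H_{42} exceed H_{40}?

42·(2·42 − 1) = 3486 and 40·(2·40 − 1) = 3160.
Difference: 3486 − 3160 = 326.

326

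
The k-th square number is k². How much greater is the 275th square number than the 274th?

549

n² − (n−1)² = 2n − 1, so 275² − 274² = 2·275 − 1 = 549.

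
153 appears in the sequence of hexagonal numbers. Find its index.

9

Set n(2n−1) = 153, giving 2n² − n − 153 = 0.
So n = (1 + 35) / 4 = 36/4 = 9.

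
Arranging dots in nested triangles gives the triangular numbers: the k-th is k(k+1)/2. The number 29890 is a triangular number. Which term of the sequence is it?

244

Set n(n+1)/2 = 29890, giving n² + n − 59780 = 0.
So n = (-1 + 489) / 2 = 488/2 = 244.
Check: 244·245/2 = 29890. ✓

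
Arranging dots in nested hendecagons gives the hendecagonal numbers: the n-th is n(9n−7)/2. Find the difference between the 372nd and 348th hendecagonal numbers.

77676

372·(9·372 − 7)/2 = 621426 and 348·(9·348 − 7)/2 = 543750.
Difference: 621426 − 543750 = 77676.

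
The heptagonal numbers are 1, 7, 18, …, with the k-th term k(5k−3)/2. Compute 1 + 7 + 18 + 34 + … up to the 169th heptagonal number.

4036565

Σ i(5i−3)/2 = (5Σi² − 3Σi) / 2 over i = 1..169.
Σi = 14365 and Σi² = 1623245.
(5·1623245 − 3·14365) / 2 = 8073130/2 = 4036565.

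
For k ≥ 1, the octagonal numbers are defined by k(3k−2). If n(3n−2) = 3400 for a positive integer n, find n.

Set n(3n−2) = 3400, giving 3n² − 2n − 3400 = 0.
The discriminant is 4 + 12·3400 = 40804, and √40804 = 202.
So n = (2 + 202) / 6 = 204/6 = 34.

34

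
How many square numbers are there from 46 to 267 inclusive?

10

The n-th square number is n².
Smallest index with value ≥ 46: n = 7 (giving 49).
Largest index with value ≤ 267: n = 16 (giving 256).
Indices 7 through 16: 10 terms.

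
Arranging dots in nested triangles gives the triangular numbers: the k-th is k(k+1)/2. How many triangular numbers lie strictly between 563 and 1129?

14

The n-th triangular number is n(n+1)/2.
Smallest index with value > 563: n = 34 (giving 595).
Largest index with value < 1129: n = 47 (giving 1128).
Indices 34 through 47: 14 terms.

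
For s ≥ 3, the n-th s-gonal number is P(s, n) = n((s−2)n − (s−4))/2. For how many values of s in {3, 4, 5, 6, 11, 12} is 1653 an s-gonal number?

2

s = 3: P(3, 57) = 1653. ✓
s = 4: P(4, 40) = 1600 and P(4, 41) = 1681; 1653 is not s-gonal.
s = 5: P(5, 33) = 1617 and P(5, 34) = 1717; 1653 is not s-gonal.
s = 6: P(6, 29) = 1653. ✓
s = 11: P(11, 19) = 1558 and P(11, 20) = 1730; 1653 is not s-gonal.
s = 12: P(12, 18) = 1548 and P(12, 19) = 1729; 1653 is not s-gonal.
Hits: s ∈ {3, 6} → 2.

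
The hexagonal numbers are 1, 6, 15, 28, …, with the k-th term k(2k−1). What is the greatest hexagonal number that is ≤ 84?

Solve n(2n−1) ≤ 84 for integer n.
n = 6 gives 66 ≤ 84, while n = 7 gives 91 > 84; so the answer is 66.

66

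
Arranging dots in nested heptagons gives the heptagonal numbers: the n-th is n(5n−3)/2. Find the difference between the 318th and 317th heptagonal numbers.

Consecutive heptagonal numbers differ by 5n − 4: here 5·318 − 4 = 1586.

1586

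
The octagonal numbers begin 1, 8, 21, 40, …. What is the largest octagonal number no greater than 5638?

Solve n(3n−2) ≤ 5638 for integer n.
n = 43 gives 5461 ≤ 5638, while n = 44 gives 5720 > 5638; so the answer is 5461.

5461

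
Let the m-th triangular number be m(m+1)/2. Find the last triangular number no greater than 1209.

Solve n(n+1)/2 ≤ 1209 for integer n.
n = 48 gives 1176 ≤ 1209, while n = 49 gives 1225 > 1209; so the answer is 1176.

1176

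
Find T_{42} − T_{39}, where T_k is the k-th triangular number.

42·43/2 = 903 and 39·40/2 = 780.
Difference: 903 − 780 = 123.

123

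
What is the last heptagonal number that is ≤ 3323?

3186

Solve n(5n−3)/2 ≤ 3323 for integer n.
n = 36 gives 3186 ≤ 3323, while n = 37 gives 3367 > 3323; so the answer is 3186.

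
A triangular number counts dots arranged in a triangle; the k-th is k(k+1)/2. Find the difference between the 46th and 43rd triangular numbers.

135

46·47/2 = 1081 and 43·44/2 = 946.
Difference: 1081 − 946 = 135.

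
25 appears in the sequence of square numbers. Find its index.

We need n² = 25, so n = √25 = 5.
Check: 5² = 25. ✓

5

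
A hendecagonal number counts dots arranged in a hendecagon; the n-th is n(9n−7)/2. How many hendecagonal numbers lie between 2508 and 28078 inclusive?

The n-th hendecagonal number is n(9n−7)/2.
Smallest index with value ≥ 2508: n = 24 (giving 2508).
Largest index with value ≤ 28078: n = 79 (giving 27808).
Indices 24 through 79: 56 terms.

56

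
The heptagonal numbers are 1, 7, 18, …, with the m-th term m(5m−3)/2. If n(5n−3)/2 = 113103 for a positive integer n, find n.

Set n(5n−3)/2 = 113103, giving 5n² − 3n − 226206 = 0.
So n = (3 + 2127) / 10 = 2130/10 = 213.

213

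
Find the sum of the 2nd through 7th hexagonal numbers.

Σ i(2i−1) = 2Σi² − Σi over i = 2..7.
Σi = 28 − 1 = 27 and Σi² = 140 − 1 = 139.
2·139 − 1·27 = 251.

251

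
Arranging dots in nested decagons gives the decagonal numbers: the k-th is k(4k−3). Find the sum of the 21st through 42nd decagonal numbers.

Σ i(4i−3) = 4Σi² − 3Σi over i = 21..42.
Σi = 903 − 210 = 693 and Σi² = 25585 − 2870 = 22715.
4·22715 − 3·693 = 88781.

88781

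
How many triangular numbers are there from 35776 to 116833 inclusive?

216

The n-th triangular number is n(n+1)/2.
Smallest index with value ≥ 35776: n = 267 (giving 35778).
Largest index with value ≤ 116833: n = 482 (giving 116403).
Indices 267 through 482: 216 terms.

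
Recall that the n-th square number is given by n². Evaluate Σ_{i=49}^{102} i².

320931

Σ_{i=49}^{102} i² = 358955 − 38024 = 320931.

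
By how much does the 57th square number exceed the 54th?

57² = 3249 and 54² = 2916.
Difference: 3249 − 2916 = 333.

333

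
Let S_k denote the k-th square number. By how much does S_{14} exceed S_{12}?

14² = 196 and 12² = 144.
Difference: 196 − 144 = 52.

52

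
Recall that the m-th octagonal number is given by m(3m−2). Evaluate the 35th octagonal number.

3605

The 35th octagonal number is n(3n−2) with n = 35.
35·(3·35 − 2) = 35·103 = 3605.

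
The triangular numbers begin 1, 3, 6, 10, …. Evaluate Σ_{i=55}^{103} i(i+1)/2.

Σ i(i+1)/2 = (Σi² + Σi) / 2 over i = 55..103.
Σi = 5356 − 1485 = 3871 and Σi² = 369564 − 53955 = 315609.
(1·315609 + 1·3871) / 2 = 319480/2 = 159740.

159740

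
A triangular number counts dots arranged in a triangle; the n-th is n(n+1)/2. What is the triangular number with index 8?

The 8th triangular number is n(n+1)/2 with n = 8.
8·9/2 = 72/2 = 36.

36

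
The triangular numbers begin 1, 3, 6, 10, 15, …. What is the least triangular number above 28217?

28441

Solve n(n+1)/2 > 28217 for integer n.
The largest n with value ≤ 28217 is 237 (since 28203 ≤ 28217 < 28441), so the first above is n = 238, value 28441.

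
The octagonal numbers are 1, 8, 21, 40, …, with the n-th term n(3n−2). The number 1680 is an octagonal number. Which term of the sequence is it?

24

Set n(3n−2) = 1680, giving 3n² − 2n − 1680 = 0.
The discriminant is 4 + 12·1680 = 20164, and √20164 = 142.
So n = (2 + 142) / 6 = 144/6 = 24.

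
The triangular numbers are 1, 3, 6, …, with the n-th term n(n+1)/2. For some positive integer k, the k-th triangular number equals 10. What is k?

Set n(n+1)/2 = 10, giving n² + n − 20 = 0.
The discriminant is 1 + 8·10 = 81, and √81 = 9.
So n = (-1 + 9) / 2 = 8/2 = 4.
Check: 4·5/2 = 10. ✓

4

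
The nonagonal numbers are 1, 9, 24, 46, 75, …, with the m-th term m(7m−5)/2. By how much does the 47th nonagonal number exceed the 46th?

323

Consecutive nonagonal numbers differ by 7n − 6: here 7·47 − 6 = 323.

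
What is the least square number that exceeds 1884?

1936

Solve n² > 1884 for integer n.
The largest n with value ≤ 1884 is 43 (since 1849 ≤ 1884 < 1936), so the first above is n = 44, value 1936.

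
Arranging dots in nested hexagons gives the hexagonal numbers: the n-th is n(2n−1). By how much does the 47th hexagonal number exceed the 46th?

185

Consecutive hexagonal numbers differ by 4n − 3: here 4·47 − 3 = 185.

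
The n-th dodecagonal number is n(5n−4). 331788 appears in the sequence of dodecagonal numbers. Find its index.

Set n(5n−4) = 331788, giving 5n² − 4n − 331788 = 0.
So n = (4 + 2576) / 10 = 2580/10 = 258.

258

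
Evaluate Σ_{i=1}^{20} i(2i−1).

Σ i(2i−1) = 2Σi² − Σi over i = 1..20.
Σi = 210 and Σi² = 2870.
2·2870 − 1·210 = 5530.

5530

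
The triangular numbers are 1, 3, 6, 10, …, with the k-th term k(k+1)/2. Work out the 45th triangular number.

The 45th triangular number is n(n+1)/2 with n = 45.
45·46/2 = 2070/2 = 1035.

1035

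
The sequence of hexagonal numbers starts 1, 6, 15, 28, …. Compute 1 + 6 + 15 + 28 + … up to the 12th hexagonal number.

1222

Σ i(2i−1) = 2Σi² − Σi over i = 1..12.
Σi = 78 and Σi² = 650.
2·650 − 1·78 = 1222.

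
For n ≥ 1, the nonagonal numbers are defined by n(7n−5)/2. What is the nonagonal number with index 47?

The 47th nonagonal number is n(7n−5)/2 with n = 47.
47·(7·47 − 5)/2 = 47·324/2 = 47·162 = 7614.

7614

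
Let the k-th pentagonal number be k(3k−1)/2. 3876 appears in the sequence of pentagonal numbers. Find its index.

Set n(3n−1)/2 = 3876, giving 3n² − n − 7752 = 0.
So n = (1 + 305) / 6 = 306/6 = 51.
Check: 51·(3·51 − 1)/2 = 3876. ✓

51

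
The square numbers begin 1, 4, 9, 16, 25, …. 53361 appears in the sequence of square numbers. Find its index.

231

We need n² = 53361, so n = √53361 = 231.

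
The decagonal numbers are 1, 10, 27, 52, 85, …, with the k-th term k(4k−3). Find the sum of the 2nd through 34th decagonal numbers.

52954

Σ i(4i−3) = 4Σi² − 3Σi over i = 2..34.
Σi = 595 − 1 = 594 and Σi² = 13685 − 1 = 13684.
4·13684 − 3·594 = 52954.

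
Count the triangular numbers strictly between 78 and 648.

The n-th triangular number is n(n+1)/2.
Smallest index with value > 78: n = 13 (giving 91).
Largest index with value < 648: n = 35 (giving 630).
Indices 13 through 35: 23 terms.

23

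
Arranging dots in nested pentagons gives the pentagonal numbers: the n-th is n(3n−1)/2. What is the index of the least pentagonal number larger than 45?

6

Solve n(3n−1)/2 > 45 for integer n.
The largest n with value ≤ 45 is 5 (since 35 ≤ 45 < 51), so the first above is n = 6, value 51.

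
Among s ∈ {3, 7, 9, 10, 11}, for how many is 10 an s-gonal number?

2

s = 3: P(3, 4) = 10. ✓
s = 7: P(7, 2) = 7 and P(7, 3) = 18; 10 is not s-gonal.
s = 9: P(9, 2) = 9 and P(9, 3) = 24; 10 is not s-gonal.
s = 10: P(10, 2) = 10. ✓
s = 11: P(11, 1) = 1 and P(11, 2) = 11; 10 is not s-gonal.
Hits: s ∈ {3, 10} → 2.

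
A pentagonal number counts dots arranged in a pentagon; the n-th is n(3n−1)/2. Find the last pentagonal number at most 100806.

Solve n(3n−1)/2 ≤ 100806 for integer n.
n = 259 gives 100492 ≤ 100806, while n = 260 gives 101270 > 100806; so the answer is 100492.

100492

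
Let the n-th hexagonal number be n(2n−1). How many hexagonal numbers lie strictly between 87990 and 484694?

282

The n-th hexagonal number is n(2n−1).
Smallest index with value > 87990: n = 211 (giving 88831).
Largest index with value < 484694: n = 492 (giving 483636).
Indices 211 through 492: 282 terms.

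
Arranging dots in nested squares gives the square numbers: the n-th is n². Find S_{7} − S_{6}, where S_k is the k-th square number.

13

n² − (n−1)² = 2n − 1, so 7² − 6² = 2·7 − 1 = 13.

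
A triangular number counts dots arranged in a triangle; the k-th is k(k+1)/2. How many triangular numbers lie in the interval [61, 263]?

The n-th triangular number is n(n+1)/2.
Smallest index with value ≥ 61: n = 11 (giving 66).
Largest index with value ≤ 263: n = 22 (giving 253).
Indices 11 through 22: 12 terms.

12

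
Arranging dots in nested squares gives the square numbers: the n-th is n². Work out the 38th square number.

1444

The 38th square number is n² with n = 38.
38² = 1444.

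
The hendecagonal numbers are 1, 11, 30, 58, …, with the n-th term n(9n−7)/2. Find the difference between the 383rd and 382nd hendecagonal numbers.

3439

Consecutive hendecagonal numbers differ by 9n − 8: here 9·383 − 8 = 3439.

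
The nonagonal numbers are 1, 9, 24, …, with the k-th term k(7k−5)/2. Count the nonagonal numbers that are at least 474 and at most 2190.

The n-th nonagonal number is n(7n−5)/2.
Smallest index with value ≥ 474: n = 12 (giving 474).
Largest index with value ≤ 2190: n = 25 (giving 2125).
Indices 12 through 25: 14 terms.

14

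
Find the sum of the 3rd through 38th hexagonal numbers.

37290

Σ i(2i−1) = 2Σi² − Σi over i = 3..38.
Σi = 741 − 3 = 738 and Σi² = 19019 − 5 = 19014.
2·19014 − 1·738 = 37290.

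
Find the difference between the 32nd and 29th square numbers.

183

32² = 1024 and 29² = 841.
Difference: 1024 − 841 = 183.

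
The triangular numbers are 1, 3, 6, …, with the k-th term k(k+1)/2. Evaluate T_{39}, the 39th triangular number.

780

The 39th triangular number is n(n+1)/2 with n = 39.
39·40/2 = 1560/2 = 780.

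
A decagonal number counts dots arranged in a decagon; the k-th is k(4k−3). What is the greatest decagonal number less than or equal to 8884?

8695

Solve n(4n−3) ≤ 8884 for integer n.
n = 47 gives 8695 ≤ 8884, while n = 48 gives 9072 > 8884; so the answer is 8695.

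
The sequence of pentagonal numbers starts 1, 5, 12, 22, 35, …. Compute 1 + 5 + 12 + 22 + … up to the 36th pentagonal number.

Σ i(3i−1)/2 = (3Σi² − Σi) / 2 over i = 1..36.
Σi = 666 and Σi² = 16206.
(3·16206 − 1·666) / 2 = 47952/2 = 23976.

23976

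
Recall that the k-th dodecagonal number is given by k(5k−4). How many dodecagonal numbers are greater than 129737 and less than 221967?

The n-th dodecagonal number is n(5n−4).
Smallest index with value > 129737: n = 162 (giving 130572).
Largest index with value < 221967: n = 211 (giving 221761).
Indices 162 through 211: 50 terms.

50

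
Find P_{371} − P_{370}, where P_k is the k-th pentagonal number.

1111

Consecutive pentagonal numbers differ by 3n − 2: here 3·371 − 2 = 1111.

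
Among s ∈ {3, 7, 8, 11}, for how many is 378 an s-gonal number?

1

s = 3: P(3, 27) = 378. ✓
s = 7: P(7, 12) = 342 and P(7, 13) = 403; 378 is not s-gonal.
s = 8: P(8, 11) = 341 and P(8, 12) = 408; 378 is not s-gonal.
s = 11: P(11, 9) = 333 and P(11, 10) = 415; 378 is not s-gonal.
Hits: s ∈ {3} → 1.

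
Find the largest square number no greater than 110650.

110224

Solve n² ≤ 110650 for integer n.
n = 332 gives 110224 ≤ 110650, while n = 333 gives 110889 > 110650; so the answer is 110224.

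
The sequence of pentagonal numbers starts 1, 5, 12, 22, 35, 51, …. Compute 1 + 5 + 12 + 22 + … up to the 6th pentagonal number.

Σ i(3i−1)/2 = (3Σi² − Σi) / 2 over i = 1..6.
Σi = 21 and Σi² = 91.
(3·91 − 1·21) / 2 = 252/2 = 126.

126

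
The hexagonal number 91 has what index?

7

Set n(2n−1) = 91, giving 2n² − n − 91 = 0.
The discriminant is 1 + 8·91 = 729, and √729 = 27.
So n = (1 + 27) / 4 = 28/4 = 7.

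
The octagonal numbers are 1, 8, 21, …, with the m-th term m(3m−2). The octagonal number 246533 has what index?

Set n(3n−2) = 246533, giving 3n² − 2n − 246533 = 0.
The discriminant is 4 + 12·246533 = 2958400, and √2958400 = 1720.
So n = (2 + 1720) / 6 = 1722/6 = 287.
Check: 287·(3·287 − 2) = 246533. ✓

287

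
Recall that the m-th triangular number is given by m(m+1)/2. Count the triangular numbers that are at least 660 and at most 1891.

The n-th triangular number is n(n+1)/2.
Smallest index with value ≥ 660: n = 36 (giving 666).
Largest index with value ≤ 1891: n = 61 (giving 1891).
Indices 36 through 61: 26 terms.

26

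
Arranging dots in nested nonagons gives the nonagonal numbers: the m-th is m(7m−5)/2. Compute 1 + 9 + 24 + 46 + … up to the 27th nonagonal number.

Σ i(7i−5)/2 = (7Σi² − 5Σi) / 2 over i = 1..27.
Σi = 378 and Σi² = 6930.
(7·6930 − 5·378) / 2 = 46620/2 = 23310.

23310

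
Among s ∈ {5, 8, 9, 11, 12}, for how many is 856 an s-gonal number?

1

s = 5: P(5, 24) = 852 and P(5, 25) = 925; 856 is not s-gonal.
s = 8: P(8, 17) = 833 and P(8, 18) = 936; 856 is not s-gonal.
s = 9: P(9, 16) = 856. ✓
s = 11: P(11, 14) = 833 and P(11, 15) = 960; 856 is not s-gonal.
s = 12: P(12, 13) = 793 and P(12, 14) = 924; 856 is not s-gonal.
Hits: s ∈ {9} → 1.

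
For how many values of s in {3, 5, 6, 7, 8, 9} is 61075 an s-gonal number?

s = 3: P(3, 349) = 61075. ✓
s = 5: P(5, 201) = 60501 and P(5, 202) = 61105; 61075 is not s-gonal.
s = 6: P(6, 175) = 61075. ✓
s = 7: P(7, 156) = 60606 and P(7, 157) = 61387; 61075 is not s-gonal.
s = 8: P(8, 143) = 61061 and P(8, 144) = 61920; 61075 is not s-gonal.
s = 9: P(9, 132) = 60654 and P(9, 133) = 61579; 61075 is not s-gonal.
Hits: s ∈ {3, 6} → 2.

2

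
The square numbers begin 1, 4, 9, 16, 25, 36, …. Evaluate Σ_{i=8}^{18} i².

1969

Σ_{i=8}^{18} i² = 2109 − 140 = 1969.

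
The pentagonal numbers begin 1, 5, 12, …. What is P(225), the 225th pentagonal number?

75825

225·(3·225 − 1)/2 = 225·674/2 = 225·337 = 75825.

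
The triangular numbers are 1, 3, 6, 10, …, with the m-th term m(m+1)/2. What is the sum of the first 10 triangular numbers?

Σ i(i+1)/2 = (Σi² + Σi) / 2 over i = 1..10.
Σi = 55 and Σi² = 385.
(1·385 + 1·55) / 2 = 440/2 = 220.

220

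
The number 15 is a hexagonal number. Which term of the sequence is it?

Set n(2n−1) = 15, giving 2n² − n − 15 = 0.
The discriminant is 1 + 8·15 = 121, and √121 = 11.
So n = (1 + 11) / 4 = 12/4 = 3.

3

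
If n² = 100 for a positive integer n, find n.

We need n² = 100, so n = √100 = 10.
Check: 10² = 100. ✓

10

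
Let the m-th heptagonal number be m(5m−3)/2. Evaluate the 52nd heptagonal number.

52·(5·52 − 3)/2 = 52·257/2 = 6682.

6682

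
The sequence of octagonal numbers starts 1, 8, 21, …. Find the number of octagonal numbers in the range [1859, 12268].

The n-th octagonal number is n(3n−2).
Smallest index with value ≥ 1859: n = 26 (giving 1976).
Largest index with value ≤ 12268: n = 64 (giving 12160).
Indices 26 through 64: 39 terms.

39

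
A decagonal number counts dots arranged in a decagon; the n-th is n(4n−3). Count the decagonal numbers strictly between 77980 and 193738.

The n-th decagonal number is n(4n−3).
Smallest index with value > 77980: n = 141 (giving 79101).
Largest index with value < 193738: n = 220 (giving 192940).
Indices 141 through 220: 80 terms.

80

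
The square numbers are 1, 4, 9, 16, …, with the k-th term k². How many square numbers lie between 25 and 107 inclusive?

The n-th square number is n².
Smallest index with value ≥ 25: n = 5 (giving 25).
Largest index with value ≤ 107: n = 10 (giving 100).
Indices 5 through 10: 6 terms.

6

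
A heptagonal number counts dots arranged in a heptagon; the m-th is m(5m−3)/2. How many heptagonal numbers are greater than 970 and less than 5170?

The n-th heptagonal number is n(5n−3)/2.
Smallest index with value > 970: n = 21 (giving 1071).
Largest index with value < 5170: n = 45 (giving 4995).
Indices 21 through 45: 25 terms.

25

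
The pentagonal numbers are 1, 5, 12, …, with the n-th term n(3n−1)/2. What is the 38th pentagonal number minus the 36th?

38·(3·38 − 1)/2 = 2147 and 36·(3·36 − 1)/2 = 1926.
Difference: 2147 − 1926 = 221.

221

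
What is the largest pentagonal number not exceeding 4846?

Solve n(3n−1)/2 ≤ 4846 for integer n.
n = 57 gives 4845 ≤ 4846, while n = 58 gives 5017 > 4846; so the answer is 4845.

4845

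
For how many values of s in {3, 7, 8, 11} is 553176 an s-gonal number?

1

s = 3: P(3, 1051) = 552826 and P(3, 1052) = 553878; 553176 is not s-gonal.
s = 7: P(7, 470) = 551545 and P(7, 471) = 553896; 553176 is not s-gonal.
s = 8: P(8, 429) = 551265 and P(8, 430) = 553840; 553176 is not s-gonal.
s = 11: P(11, 351) = 553176. ✓
Hits: s ∈ {11} → 1.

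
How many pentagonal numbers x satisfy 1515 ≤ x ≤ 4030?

The n-th pentagonal number is n(3n−1)/2.
Smallest index with value ≥ 1515: n = 32 (giving 1520).
Largest index with value ≤ 4030: n = 52 (giving 4030).
Indices 32 through 52: 21 terms.

21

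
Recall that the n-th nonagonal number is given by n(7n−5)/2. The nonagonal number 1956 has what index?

Set n(7n−5)/2 = 1956, giving 7n² − 5n − 3912 = 0.
So n = (5 + 331) / 14 = 336/14 = 24.
Check: 24·(7·24 − 5)/2 = 1956. ✓

24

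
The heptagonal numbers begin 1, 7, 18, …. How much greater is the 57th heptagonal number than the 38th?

57·(5·57 − 3)/2 = 8037 and 38·(5·38 − 3)/2 = 3553.
Difference: 8037 − 3553 = 4484.

4484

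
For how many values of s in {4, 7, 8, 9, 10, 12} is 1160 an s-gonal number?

s = 4: P(4, 34) = 1156 and P(4, 35) = 1225; 1160 is not s-gonal.
s = 7: P(7, 21) = 1071 and P(7, 22) = 1177; 1160 is not s-gonal.
s = 8: P(8, 20) = 1160. ✓
s = 9: P(9, 18) = 1089 and P(9, 19) = 1216; 1160 is not s-gonal.
s = 10: P(10, 17) = 1105 and P(10, 18) = 1242; 1160 is not s-gonal.
s = 12: P(12, 15) = 1065 and P(12, 16) = 1216; 1160 is not s-gonal.
Hits: s ∈ {8} → 1.

1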